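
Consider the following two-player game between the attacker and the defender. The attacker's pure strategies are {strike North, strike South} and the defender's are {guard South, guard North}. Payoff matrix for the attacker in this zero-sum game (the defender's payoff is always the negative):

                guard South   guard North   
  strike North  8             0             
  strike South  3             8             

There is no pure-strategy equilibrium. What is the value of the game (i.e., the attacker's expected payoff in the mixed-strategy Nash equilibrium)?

v = 64/13

The attacker's indifference between strike North and strike South determines the defender's mixing probability q:
  the attacker's expected payoff from strike North: q·8 + (1−q)·0 = 8q
  the attacker's expected payoff from strike South: q·3 + (1−q)·8 = -5q + 8
  8q = -5q + 8  ⇒  13q = 8  ⇒  q = 8/13.
The value is the attacker's expected payoff against this mix (using strike North): (8/13)·8 + (5/13)·0 = 64/13.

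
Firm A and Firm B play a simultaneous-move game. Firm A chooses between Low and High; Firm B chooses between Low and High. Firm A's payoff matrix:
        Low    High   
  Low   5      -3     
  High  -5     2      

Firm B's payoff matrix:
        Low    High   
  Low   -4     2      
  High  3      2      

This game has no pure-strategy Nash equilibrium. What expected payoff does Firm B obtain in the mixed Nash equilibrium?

Firm B's indifference between Low and High determines Firm A's mixing probability p:
  Firm B's payoff to Low: p·(-4) + (1−p)·3 = -7p + 3
  Firm B's payoff to High: p·2 + (1−p)·2 = 2
  -7p + 3 = 2  ⇒  -7p = -1  ⇒  p = 1/7.
At equilibrium Firm B is indifferent across columns, so Firm B's payoff equals the payoff from Low: (1/7)·(-4) + (6/7)·3 = 2.

2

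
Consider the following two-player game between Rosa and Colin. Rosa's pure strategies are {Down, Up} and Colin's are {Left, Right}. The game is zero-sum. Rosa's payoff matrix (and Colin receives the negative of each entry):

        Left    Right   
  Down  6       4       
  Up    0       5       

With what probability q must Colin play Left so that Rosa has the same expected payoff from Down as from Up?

Set Rosa's expected payoff from Down equal to that from Up:
  Rosa's expected payoff from Down: q·6 + (1−q)·4 = 2q + 4
  Rosa's expected payoff from Up: q·0 + (1−q)·5 = -5q + 5
  2q + 4 = -5q + 5  ⇒  7q = 1  ⇒  q = 1/7.

q = 1/7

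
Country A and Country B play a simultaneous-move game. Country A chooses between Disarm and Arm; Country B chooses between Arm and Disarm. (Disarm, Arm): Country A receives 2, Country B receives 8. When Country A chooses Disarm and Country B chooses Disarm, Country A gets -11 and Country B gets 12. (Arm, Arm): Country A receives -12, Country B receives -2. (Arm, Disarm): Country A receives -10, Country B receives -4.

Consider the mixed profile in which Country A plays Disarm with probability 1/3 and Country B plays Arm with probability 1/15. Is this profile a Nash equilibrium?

Check Country B's indifference given Country A's mix p = 1/3:
  payoff from Arm = 4/3; payoff from Disarm = 4/3 — equal.
Check Country A's indifference given Country B's mix q = 1/15:
  payoff from Disarm = -152/15; payoff from Arm = -152/15 — equal.
Both players are indifferent, so neither can profitably deviate.

Yes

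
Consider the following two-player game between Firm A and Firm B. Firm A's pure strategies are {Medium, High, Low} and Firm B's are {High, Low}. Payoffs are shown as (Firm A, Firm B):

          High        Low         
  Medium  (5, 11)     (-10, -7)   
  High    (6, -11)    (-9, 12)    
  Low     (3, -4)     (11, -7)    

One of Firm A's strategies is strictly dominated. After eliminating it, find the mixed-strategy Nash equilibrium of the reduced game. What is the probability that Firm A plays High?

Firm A's strategy Medium is strictly dominated by High: 6 > 5 and -9 > -10. Eliminate Medium.
Firm A's mix must leave Firm B indifferent between High and Low.
  Firm B's expected payoff from High: p·(-11) + (1−p)·(-4) = -7p - 4
  Firm B's expected payoff from Low: p·12 + (1−p)·(-7) = 19p - 7
  -7p - 4 = 19p - 7  ⇒  -26p = -3  ⇒  p = 3/26.

p = 3/26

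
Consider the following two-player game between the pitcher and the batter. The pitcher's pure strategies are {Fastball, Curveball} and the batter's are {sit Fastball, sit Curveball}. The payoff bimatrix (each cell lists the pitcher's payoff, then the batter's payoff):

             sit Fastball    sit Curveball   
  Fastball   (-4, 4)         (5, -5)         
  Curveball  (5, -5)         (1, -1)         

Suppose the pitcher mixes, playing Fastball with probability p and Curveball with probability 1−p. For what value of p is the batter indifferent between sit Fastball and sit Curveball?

p = 4/13

The pitcher's mix must leave the batter indifferent between sit Fastball and sit Curveball.
  the batter's expected payoff from sit Fastball: p·4 + (1−p)·(-5) = 9p - 5
  the batter's expected payoff from sit Curveball: p·(-5) + (1−p)·(-1) = -4p - 1
  9p - 5 = -4p - 1  ⇒  13p = 4  ⇒  p = 4/13.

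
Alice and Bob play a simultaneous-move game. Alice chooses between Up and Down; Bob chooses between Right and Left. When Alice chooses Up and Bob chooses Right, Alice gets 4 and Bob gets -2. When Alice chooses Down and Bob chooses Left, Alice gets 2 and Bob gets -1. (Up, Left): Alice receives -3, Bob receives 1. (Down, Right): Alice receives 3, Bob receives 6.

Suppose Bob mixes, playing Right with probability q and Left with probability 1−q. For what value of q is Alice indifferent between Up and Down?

Bob's mix must leave Alice indifferent between Up and Down.
  Alice's expected payoff from Up: q·4 + (1−q)·(-3) = 7q - 3
  Alice's expected payoff from Down: q·3 + (1−q)·2 = q + 2
  7q - 3 = q + 2  ⇒  6q = 5  ⇒  q = 5/6.

q = 5/6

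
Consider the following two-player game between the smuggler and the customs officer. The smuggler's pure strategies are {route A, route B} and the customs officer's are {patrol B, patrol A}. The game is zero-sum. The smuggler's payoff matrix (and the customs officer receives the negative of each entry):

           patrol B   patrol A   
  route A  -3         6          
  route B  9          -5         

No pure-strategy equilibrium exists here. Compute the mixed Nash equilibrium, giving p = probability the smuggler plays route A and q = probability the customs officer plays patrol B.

p = 14/23, q = 11/23

The smuggler's mix must leave the customs officer indifferent between patrol B and patrol A.
  the customs officer's payoff from patrol B: p·3 + (1−p)·(-9) = 12p - 9
  the customs officer's payoff from patrol A: p·(-6) + (1−p)·5 = -11p + 5
  12p - 9 = -11p + 5  ⇒  23p = 14  ⇒  p = 14/23.
The smuggler's indifference between route A and route B determines the customs officer's mixing probability q:
  the smuggler's payoff from route A: q·(-3) + (1−q)·6 = -9q + 6
  the smuggler's payoff from route B: q·9 + (1−q)·(-5) = 14q - 5
  -9q + 6 = 14q - 5  ⇒  -23q = -11  ⇒  q = 11/23.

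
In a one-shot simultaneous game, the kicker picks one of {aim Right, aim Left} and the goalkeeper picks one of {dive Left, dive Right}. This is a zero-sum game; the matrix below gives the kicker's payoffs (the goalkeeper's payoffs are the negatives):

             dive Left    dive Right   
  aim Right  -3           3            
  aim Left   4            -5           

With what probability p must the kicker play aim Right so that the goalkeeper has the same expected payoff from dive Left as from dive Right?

p = 3/5

For the goalkeeper to be willing to mix, the goalkeeper must be indifferent between dive Left and dive Right, which pins down the kicker's mix.
  the goalkeeper's expected payoff from dive Left: p·3 + (1−p)·(-4) = 7p - 4
  the goalkeeper's expected payoff from dive Right: p·(-3) + (1−p)·5 = -8p + 5
  7p - 4 = -8p + 5  ⇒  15p = 9  ⇒  p = 3/5.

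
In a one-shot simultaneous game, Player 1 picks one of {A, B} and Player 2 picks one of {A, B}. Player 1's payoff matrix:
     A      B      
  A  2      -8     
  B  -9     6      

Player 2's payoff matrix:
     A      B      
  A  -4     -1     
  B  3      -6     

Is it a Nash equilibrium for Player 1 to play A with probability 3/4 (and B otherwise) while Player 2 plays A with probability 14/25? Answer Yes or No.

Check Player 2's indifference given Player 1's mix p = 3/4:
  payoff from A = -9/4; payoff from B = -9/4 — equal.
Check Player 1's indifference given Player 2's mix q = 14/25:
  payoff from A = -12/5; payoff from B = -12/5 — equal.
Both players are indifferent, so neither can profitably deviate.

Yes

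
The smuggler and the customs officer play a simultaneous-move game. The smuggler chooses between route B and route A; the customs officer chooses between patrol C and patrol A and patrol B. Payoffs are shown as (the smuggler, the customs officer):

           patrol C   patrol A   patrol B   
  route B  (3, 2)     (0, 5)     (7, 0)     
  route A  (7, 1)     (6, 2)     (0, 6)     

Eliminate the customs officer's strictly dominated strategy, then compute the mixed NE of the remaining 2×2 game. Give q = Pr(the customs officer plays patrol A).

q = 7/13

The customs officer's strategy patrol C is strictly dominated by patrol A: 5 > 2 and 2 > 1. Eliminate patrol C.
The smuggler's indifference between route B and route A determines the customs officer's mixing probability q:
  the smuggler's expected payoff from route B: q·0 + (1−q)·7 = -7q + 7
  the smuggler's expected payoff from route A: q·6 + (1−q)·0 = 6q
  -7q + 7 = 6q  ⇒  -13q = -7  ⇒  q = 7/13.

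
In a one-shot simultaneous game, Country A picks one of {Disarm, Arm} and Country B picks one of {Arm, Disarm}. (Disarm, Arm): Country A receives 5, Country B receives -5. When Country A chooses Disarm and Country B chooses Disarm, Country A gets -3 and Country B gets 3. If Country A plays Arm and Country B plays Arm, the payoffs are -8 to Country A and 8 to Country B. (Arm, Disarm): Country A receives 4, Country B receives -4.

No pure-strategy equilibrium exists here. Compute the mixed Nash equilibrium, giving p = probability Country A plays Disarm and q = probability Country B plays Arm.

Set Country B's expected payoff from Arm equal to that from Disarm:
  Country B's payoff to Arm: p·(-5) + (1−p)·8 = -13p + 8
  Country B's payoff to Disarm: p·3 + (1−p)·(-4) = 7p - 4
  -13p + 8 = 7p - 4  ⇒  -20p = -12  ⇒  p = 3/5.
Set Country A's expected payoff from Disarm equal to that from Arm:
  Country A's payoff from Disarm: q·5 + (1−q)·(-3) = 8q - 3
  Country A's payoff from Arm: q·(-8) + (1−q)·4 = -12q + 4
  8q - 3 = -12q + 4  ⇒  20q = 7  ⇒  q = 7/20.

p = 3/5, q = 7/20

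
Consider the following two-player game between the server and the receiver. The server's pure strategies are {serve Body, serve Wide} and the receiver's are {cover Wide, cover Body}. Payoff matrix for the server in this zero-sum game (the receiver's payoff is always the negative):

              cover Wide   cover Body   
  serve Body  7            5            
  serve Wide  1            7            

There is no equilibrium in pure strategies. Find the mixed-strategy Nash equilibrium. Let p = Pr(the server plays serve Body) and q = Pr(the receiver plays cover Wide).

Set the receiver's expected payoff from cover Wide equal to that from cover Body:
  the receiver's payoff from cover Wide: p·(-7) + (1−p)·(-1) = -6p - 1
  the receiver's payoff from cover Body: p·(-5) + (1−p)·(-7) = 2p - 7
  -6p - 1 = 2p - 7  ⇒  -8p = -6  ⇒  p = 3/4.
Set the server's expected payoff from serve Body equal to that from serve Wide:
  the server's expected payoff from serve Body: q·7 + (1−q)·5 = 2q + 5
  the server's expected payoff from serve Wide: q·1 + (1−q)·7 = -6q + 7
  2q + 5 = -6q + 7  ⇒  8q = 2  ⇒  q = 1/4.

p = 3/4, q = 1/4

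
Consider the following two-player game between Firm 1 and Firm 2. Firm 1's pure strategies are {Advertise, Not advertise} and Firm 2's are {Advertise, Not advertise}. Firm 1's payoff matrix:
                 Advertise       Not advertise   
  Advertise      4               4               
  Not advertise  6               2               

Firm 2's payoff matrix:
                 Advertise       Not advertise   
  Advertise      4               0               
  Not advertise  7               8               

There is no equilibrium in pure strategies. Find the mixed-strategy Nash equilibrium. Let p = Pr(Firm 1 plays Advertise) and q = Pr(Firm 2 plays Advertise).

Set Firm 2's expected payoff from Advertise equal to that from Not advertise:
  Firm 2's expected payoff from Advertise: p·4 + (1−p)·7 = -3p + 7
  Firm 2's expected payoff from Not advertise: p·0 + (1−p)·8 = -8p + 8
  -3p + 7 = -8p + 8  ⇒  5p = 1  ⇒  p = 1/5.
Firm 1's indifference between Advertise and Not advertise determines Firm 2's mixing probability q:
  Firm 1's payoff to Advertise: q·4 + (1−q)·4 = 4
  Firm 1's payoff to Not advertise: q·6 + (1−q)·2 = 4q + 2
  4 = 4q + 2  ⇒  -4q = -2  ⇒  q = 1/2.

p = 1/5, q = 1/2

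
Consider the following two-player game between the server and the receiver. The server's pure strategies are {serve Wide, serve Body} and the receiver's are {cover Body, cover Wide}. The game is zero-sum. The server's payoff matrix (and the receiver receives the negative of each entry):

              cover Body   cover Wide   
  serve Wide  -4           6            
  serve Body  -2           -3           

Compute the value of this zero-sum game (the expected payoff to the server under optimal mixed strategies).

v = -24/11

The server's indifference between serve Wide and serve Body determines the receiver's mixing probability q:
  the server's expected payoff from serve Wide: q·(-4) + (1−q)·6 = -10q + 6
  the server's expected payoff from serve Body: q·(-2) + (1−q)·(-3) = q - 3
  -10q + 6 = q - 3  ⇒  -11q = -9  ⇒  q = 9/11.
The value is the server's expected payoff against this mix (using serve Wide): (9/11)·(-4) + (2/11)·6 = -24/11.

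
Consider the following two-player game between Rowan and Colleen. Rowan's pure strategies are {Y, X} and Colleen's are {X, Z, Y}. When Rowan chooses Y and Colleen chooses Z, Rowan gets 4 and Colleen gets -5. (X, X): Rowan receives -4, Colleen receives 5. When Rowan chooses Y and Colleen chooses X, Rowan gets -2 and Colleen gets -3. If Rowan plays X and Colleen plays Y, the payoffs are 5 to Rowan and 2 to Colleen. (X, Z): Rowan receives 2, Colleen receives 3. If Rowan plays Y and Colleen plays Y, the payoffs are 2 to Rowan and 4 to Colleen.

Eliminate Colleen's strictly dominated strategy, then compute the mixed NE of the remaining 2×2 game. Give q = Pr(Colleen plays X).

q = 3/5

Colleen's strategy Z is strictly dominated by X: -3 > -5 and 5 > 3. Eliminate Z.
For Rowan to be willing to mix, Rowan must be indifferent between Y and X, which pins down Colleen's mix.
  Rowan's payoff from Y: q·(-2) + (1−q)·2 = -4q + 2
  Rowan's payoff from X: q·(-4) + (1−q)·5 = -9q + 5
  -4q + 2 = -9q + 5  ⇒  5q = 3  ⇒  q = 3/5.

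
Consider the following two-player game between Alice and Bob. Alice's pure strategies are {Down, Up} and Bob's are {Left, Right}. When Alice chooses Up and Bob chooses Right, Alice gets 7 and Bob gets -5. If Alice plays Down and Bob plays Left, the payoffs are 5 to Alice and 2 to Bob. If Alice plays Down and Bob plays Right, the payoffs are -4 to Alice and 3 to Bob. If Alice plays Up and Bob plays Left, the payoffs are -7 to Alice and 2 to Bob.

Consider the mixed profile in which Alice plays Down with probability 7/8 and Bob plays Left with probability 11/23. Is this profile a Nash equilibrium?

Check Bob's indifference given Alice's mix p = 7/8:
  payoff from Left = 2; payoff from Right = 2 — equal.
Check Alice's indifference given Bob's mix q = 11/23:
  payoff from Down = 7/23; payoff from Up = 7/23 — equal.
Both players are indifferent, so neither can profitably deviate.

Yes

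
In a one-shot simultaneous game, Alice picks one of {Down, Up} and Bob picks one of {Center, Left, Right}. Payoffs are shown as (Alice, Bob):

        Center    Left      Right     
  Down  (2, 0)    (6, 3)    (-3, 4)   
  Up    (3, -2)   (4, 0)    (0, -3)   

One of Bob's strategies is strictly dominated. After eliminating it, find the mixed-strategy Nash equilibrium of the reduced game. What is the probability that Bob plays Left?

Bob's strategy Center is strictly dominated by Left: 3 > 0 and 0 > -2. Eliminate Center.
Bob's mix must leave Alice indifferent between Down and Up.
  Alice's expected payoff from Down: q·6 + (1−q)·(-3) = 9q - 3
  Alice's expected payoff from Up: q·4 + (1−q)·0 = 4q
  9q - 3 = 4q  ⇒  5q = 3  ⇒  q = 3/5.

q = 3/5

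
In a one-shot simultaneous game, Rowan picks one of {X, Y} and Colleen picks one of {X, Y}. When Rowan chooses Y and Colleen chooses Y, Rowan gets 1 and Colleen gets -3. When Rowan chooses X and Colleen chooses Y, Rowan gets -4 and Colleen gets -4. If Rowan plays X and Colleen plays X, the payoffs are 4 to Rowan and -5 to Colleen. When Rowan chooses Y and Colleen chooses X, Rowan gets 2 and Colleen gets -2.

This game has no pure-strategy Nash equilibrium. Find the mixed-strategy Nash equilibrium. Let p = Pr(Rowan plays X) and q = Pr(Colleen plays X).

Colleen's indifference between X and Y determines Rowan's mixing probability p:
  Colleen's payoff from X: p·(-5) + (1−p)·(-2) = -3p - 2
  Colleen's payoff from Y: p·(-4) + (1−p)·(-3) = -p - 3
  -3p - 2 = -p - 3  ⇒  -2p = -1  ⇒  p = 1/2.
Rowan's indifference between X and Y determines Colleen's mixing probability q:
  Rowan's payoff from X: q·4 + (1−q)·(-4) = 8q - 4
  Rowan's payoff from Y: q·2 + (1−q)·1 = q + 1
  8q - 4 = q + 1  ⇒  7q = 5  ⇒  q = 5/7.

p = 1/2, q = 5/7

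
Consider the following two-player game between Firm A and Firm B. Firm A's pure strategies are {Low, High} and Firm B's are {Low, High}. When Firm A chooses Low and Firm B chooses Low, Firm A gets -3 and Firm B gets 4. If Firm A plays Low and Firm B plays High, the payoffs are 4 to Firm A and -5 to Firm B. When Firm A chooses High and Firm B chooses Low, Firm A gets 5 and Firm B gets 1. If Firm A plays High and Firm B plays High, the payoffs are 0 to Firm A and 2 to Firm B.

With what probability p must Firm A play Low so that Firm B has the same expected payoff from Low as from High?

p = 1/10

Set Firm B's expected payoff from Low equal to that from High:
  Firm B's payoff from Low: p·4 + (1−p)·1 = 3p + 1
  Firm B's payoff from High: p·(-5) + (1−p)·2 = -7p + 2
  3p + 1 = -7p + 2  ⇒  10p = 1  ⇒  p = 1/10.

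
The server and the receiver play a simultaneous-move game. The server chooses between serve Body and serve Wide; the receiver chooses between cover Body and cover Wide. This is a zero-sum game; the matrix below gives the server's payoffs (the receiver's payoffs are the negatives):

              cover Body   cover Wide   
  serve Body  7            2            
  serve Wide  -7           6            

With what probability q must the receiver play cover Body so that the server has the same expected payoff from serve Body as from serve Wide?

q = 2/9

In a mixed equilibrium the server is indifferent between serve Body and serve Wide; this condition fixes q.
  the server's expected payoff from serve Body: q·7 + (1−q)·2 = 5q + 2
  the server's expected payoff from serve Wide: q·(-7) + (1−q)·6 = -13q + 6
  5q + 2 = -13q + 6  ⇒  18q = 4  ⇒  q = 2/9.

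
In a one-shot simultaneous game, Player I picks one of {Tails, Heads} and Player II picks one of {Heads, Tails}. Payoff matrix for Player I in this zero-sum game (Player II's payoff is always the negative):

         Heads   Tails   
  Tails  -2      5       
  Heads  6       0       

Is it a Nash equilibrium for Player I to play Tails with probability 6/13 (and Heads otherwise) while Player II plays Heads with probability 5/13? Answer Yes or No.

Yes

Check Player II's indifference given Player I's mix p = 6/13:
  payoff from Heads = -30/13; payoff from Tails = -30/13 — equal.
Check Player I's indifference given Player II's mix q = 5/13:
  payoff from Tails = 30/13; payoff from Heads = 30/13 — equal.
Both players are indifferent, so neither can profitably deviate.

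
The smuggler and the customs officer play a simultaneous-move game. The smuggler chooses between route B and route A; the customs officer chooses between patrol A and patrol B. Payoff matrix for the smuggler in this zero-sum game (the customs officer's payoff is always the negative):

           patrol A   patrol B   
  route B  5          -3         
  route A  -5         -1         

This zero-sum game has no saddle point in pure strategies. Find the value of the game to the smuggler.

The customs officer's mix must leave the smuggler indifferent between route B and route A.
  the smuggler's payoff from route B: q·5 + (1−q)·(-3) = 8q - 3
  the smuggler's payoff from route A: q·(-5) + (1−q)·(-1) = -4q - 1
  8q - 3 = -4q - 1  ⇒  12q = 2  ⇒  q = 1/6.
The value is the smuggler's expected payoff against this mix (using route B): (1/6)·5 + (5/6)·(-3) = -5/3.

v = -5/3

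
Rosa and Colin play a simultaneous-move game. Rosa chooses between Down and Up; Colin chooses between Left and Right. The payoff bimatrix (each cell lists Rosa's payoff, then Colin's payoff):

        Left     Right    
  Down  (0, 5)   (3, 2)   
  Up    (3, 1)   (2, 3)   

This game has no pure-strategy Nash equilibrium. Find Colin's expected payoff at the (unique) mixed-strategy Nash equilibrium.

For Colin to be willing to mix, Colin must be indifferent between Left and Right, which pins down Rosa's mix.
  Colin's expected payoff from Left: p·5 + (1−p)·1 = 4p + 1
  Colin's expected payoff from Right: p·2 + (1−p)·3 = -p + 3
  4p + 1 = -p + 3  ⇒  5p = 2  ⇒  p = 2/5.
At equilibrium Colin is indifferent across columns, so Colin's payoff equals the payoff from Left: (2/5)·5 + (3/5)·1 = 13/5.

13/5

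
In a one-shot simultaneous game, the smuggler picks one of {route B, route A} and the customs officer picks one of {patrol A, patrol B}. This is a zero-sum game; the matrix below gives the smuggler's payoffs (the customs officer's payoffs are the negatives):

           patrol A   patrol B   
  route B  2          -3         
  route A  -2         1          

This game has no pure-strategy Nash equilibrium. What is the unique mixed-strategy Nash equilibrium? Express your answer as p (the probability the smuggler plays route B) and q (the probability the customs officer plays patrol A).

The customs officer's indifference between patrol A and patrol B determines the smuggler's mixing probability p:
  the customs officer's expected payoff from patrol A: p·(-2) + (1−p)·2 = -4p + 2
  the customs officer's expected payoff from patrol B: p·3 + (1−p)·(-1) = 4p - 1
  -4p + 2 = 4p - 1  ⇒  -8p = -3  ⇒  p = 3/8.
Set the smuggler's expected payoff from route B equal to that from route A:
  the smuggler's payoff from route B: q·2 + (1−q)·(-3) = 5q - 3
  the smuggler's payoff from route A: q·(-2) + (1−q)·1 = -3q + 1
  5q - 3 = -3q + 1  ⇒  8q = 4  ⇒  q = 1/2.

p = 3/8, q = 1/2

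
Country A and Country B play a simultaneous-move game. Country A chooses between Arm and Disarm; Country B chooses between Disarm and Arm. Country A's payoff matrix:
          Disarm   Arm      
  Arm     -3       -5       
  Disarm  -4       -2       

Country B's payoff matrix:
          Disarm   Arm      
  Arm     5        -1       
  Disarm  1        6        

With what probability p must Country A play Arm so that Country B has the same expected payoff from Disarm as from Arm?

For Country B to be willing to mix, Country B must be indifferent between Disarm and Arm, which pins down Country A's mix.
  Country B's expected payoff from Disarm: p·5 + (1−p)·1 = 4p + 1
  Country B's expected payoff from Arm: p·(-1) + (1−p)·6 = -7p + 6
  4p + 1 = -7p + 6  ⇒  11p = 5  ⇒  p = 5/11.

p = 5/11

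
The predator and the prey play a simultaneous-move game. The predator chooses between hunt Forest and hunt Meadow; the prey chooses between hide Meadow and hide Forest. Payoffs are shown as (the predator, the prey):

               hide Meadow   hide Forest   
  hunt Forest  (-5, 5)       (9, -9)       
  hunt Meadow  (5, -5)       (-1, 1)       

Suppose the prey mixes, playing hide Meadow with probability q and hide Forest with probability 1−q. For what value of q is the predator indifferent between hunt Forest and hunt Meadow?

q = 1/2

Set the predator's expected payoff from hunt Forest equal to that from hunt Meadow:
  the predator's payoff to hunt Forest: q·(-5) + (1−q)·9 = -14q + 9
  the predator's payoff to hunt Meadow: q·5 + (1−q)·(-1) = 6q - 1
  -14q + 9 = 6q - 1  ⇒  -20q = -10  ⇒  q = 1/2.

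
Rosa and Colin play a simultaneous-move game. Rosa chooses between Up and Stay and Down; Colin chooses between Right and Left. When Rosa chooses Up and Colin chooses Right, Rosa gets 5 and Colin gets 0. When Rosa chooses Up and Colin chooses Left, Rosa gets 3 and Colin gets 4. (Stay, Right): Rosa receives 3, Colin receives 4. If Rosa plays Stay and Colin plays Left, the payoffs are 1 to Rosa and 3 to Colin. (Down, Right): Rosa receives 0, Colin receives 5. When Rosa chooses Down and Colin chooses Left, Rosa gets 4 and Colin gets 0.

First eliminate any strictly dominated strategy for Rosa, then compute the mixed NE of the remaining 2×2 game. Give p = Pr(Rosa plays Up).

Rosa's strategy Stay is strictly dominated by Up: 5 > 3 and 3 > 1. Eliminate Stay.
For Colin to be willing to mix, Colin must be indifferent between Right and Left, which pins down Rosa's mix.
  Colin's expected payoff from Right: p·0 + (1−p)·5 = -5p + 5
  Colin's expected payoff from Left: p·4 + (1−p)·0 = 4p
  -5p + 5 = 4p  ⇒  -9p = -5  ⇒  p = 5/9.

p = 5/9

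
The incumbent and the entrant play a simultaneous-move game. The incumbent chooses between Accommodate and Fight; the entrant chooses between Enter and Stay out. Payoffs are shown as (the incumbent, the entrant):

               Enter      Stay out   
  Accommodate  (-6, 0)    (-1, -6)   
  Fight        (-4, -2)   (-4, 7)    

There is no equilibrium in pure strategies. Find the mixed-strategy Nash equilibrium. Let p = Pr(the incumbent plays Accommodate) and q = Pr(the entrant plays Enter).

The incumbent's mix must leave the entrant indifferent between Enter and Stay out.
  the entrant's payoff to Enter: p·0 + (1−p)·(-2) = 2p - 2
  the entrant's payoff to Stay out: p·(-6) + (1−p)·7 = -13p + 7
  2p - 2 = -13p + 7  ⇒  15p = 9  ⇒  p = 3/5.
The entrant's mix must leave the incumbent indifferent between Accommodate and Fight.
  the incumbent's expected payoff from Accommodate: q·(-6) + (1−q)·(-1) = -5q - 1
  the incumbent's expected payoff from Fight: q·(-4) + (1−q)·(-4) = -4
  -5q - 1 = -4  ⇒  -5q = -3  ⇒  q = 3/5.

p = 3/5, q = 3/5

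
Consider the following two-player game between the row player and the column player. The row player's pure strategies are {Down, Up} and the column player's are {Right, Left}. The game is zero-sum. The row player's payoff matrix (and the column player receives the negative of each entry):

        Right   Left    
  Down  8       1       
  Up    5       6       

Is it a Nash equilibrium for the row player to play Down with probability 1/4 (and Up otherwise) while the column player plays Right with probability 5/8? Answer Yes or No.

Given the row player's mix p = 1/4, the column player's payoff from Right is -23/4 but from Left is -19/4. The column player strictly prefers Left, so the column player would not mix.
So the proposed profile is not a Nash equilibrium.

No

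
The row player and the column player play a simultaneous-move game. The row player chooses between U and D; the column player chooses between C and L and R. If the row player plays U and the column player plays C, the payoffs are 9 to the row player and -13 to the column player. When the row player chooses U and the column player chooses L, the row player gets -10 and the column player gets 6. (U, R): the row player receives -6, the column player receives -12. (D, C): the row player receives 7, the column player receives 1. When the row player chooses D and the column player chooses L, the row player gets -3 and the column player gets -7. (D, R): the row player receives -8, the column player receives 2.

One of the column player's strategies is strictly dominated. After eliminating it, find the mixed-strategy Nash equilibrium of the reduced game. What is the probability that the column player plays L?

q = 2/9

The column player's strategy C is strictly dominated by R: -12 > -13 and 2 > 1. Eliminate C.
In a mixed equilibrium the row player is indifferent between U and D; this condition fixes q.
  the row player's expected payoff from U: q·(-10) + (1−q)·(-6) = -4q - 6
  the row player's expected payoff from D: q·(-3) + (1−q)·(-8) = 5q - 8
  -4q - 6 = 5q - 8  ⇒  -9q = -2  ⇒  q = 2/9.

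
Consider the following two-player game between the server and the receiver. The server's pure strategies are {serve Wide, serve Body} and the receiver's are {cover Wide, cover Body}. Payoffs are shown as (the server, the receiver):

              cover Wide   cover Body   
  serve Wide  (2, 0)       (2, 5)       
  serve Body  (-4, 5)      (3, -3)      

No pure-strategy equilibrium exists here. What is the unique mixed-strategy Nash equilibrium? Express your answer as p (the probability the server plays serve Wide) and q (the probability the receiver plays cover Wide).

p = 8/13, q = 1/7

For the receiver to be willing to mix, the receiver must be indifferent between cover Wide and cover Body, which pins down the server's mix.
  the receiver's payoff from cover Wide: p·0 + (1−p)·5 = -5p + 5
  the receiver's payoff from cover Body: p·5 + (1−p)·(-3) = 8p - 3
  -5p + 5 = 8p - 3  ⇒  -13p = -8  ⇒  p = 8/13.
For the server to be willing to mix, the server must be indifferent between serve Wide and serve Body, which pins down the receiver's mix.
  the server's payoff from serve Wide: q·2 + (1−q)·2 = 2
  the server's payoff from serve Body: q·(-4) + (1−q)·3 = -7q + 3
  2 = -7q + 3  ⇒  7q = 1  ⇒  q = 1/7.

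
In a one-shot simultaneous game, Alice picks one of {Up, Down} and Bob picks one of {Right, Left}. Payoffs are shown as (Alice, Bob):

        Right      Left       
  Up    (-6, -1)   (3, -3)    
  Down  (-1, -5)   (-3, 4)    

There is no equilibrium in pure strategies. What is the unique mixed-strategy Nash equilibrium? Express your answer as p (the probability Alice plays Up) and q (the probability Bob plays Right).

p = 9/11, q = 6/11

Bob's indifference between Right and Left determines Alice's mixing probability p:
  Bob's expected payoff from Right: p·(-1) + (1−p)·(-5) = 4p - 5
  Bob's expected payoff from Left: p·(-3) + (1−p)·4 = -7p + 4
  4p - 5 = -7p + 4  ⇒  11p = 9  ⇒  p = 9/11.
In a mixed equilibrium Alice is indifferent between Up and Down; this condition fixes q.
  Alice's payoff to Up: q·(-6) + (1−q)·3 = -9q + 3
  Alice's payoff to Down: q·(-1) + (1−q)·(-3) = 2q - 3
  -9q + 3 = 2q - 3  ⇒  -11q = -6  ⇒  q = 6/11.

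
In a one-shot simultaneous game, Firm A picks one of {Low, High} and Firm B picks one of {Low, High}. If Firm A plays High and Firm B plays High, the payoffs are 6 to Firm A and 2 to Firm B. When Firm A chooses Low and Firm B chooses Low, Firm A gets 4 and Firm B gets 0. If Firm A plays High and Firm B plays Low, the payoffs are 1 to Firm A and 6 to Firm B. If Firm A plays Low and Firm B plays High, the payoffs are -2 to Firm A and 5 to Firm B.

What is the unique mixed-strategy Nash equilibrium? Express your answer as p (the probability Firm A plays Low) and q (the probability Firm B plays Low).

p = 4/9, q = 8/11

Set Firm B's expected payoff from Low equal to that from High:
  Firm B's expected payoff from Low: p·0 + (1−p)·6 = -6p + 6
  Firm B's expected payoff from High: p·5 + (1−p)·2 = 3p + 2
  -6p + 6 = 3p + 2  ⇒  -9p = -4  ⇒  p = 4/9.
Set Firm A's expected payoff from Low equal to that from High:
  Firm A's payoff from Low: q·4 + (1−q)·(-2) = 6q - 2
  Firm A's payoff from High: q·1 + (1−q)·6 = -5q + 6
  6q - 2 = -5q + 6  ⇒  11q = 8  ⇒  q = 8/11.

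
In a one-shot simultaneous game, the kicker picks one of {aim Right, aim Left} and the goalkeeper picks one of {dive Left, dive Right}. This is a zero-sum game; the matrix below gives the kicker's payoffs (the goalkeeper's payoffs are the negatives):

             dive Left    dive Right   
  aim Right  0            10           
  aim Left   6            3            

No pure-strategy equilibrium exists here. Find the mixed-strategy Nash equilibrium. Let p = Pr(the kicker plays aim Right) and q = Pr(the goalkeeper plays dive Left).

In a mixed equilibrium the goalkeeper is indifferent between dive Left and dive Right; this condition fixes p.
  the goalkeeper's payoff to dive Left: p·0 + (1−p)·(-6) = 6p - 6
  the goalkeeper's payoff to dive Right: p·(-10) + (1−p)·(-3) = -7p - 3
  6p - 6 = -7p - 3  ⇒  13p = 3  ⇒  p = 3/13.
The goalkeeper's mix must leave the kicker indifferent between aim Right and aim Left.
  the kicker's expected payoff from aim Right: q·0 + (1−q)·10 = -10q + 10
  the kicker's expected payoff from aim Left: q·6 + (1−q)·3 = 3q + 3
  -10q + 10 = 3q + 3  ⇒  -13q = -7  ⇒  q = 7/13.

p = 3/13, q = 7/13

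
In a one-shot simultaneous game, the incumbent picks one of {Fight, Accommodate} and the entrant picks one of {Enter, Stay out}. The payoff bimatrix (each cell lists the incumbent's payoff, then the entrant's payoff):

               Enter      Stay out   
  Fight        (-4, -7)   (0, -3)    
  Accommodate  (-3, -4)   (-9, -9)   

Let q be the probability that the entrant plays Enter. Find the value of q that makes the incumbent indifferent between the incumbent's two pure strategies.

In a mixed equilibrium the incumbent is indifferent between Fight and Accommodate; this condition fixes q.
  the incumbent's expected payoff from Fight: q·(-4) + (1−q)·0 = -4q
  the incumbent's expected payoff from Accommodate: q·(-3) + (1−q)·(-9) = 6q - 9
  -4q = 6q - 9  ⇒  -10q = -9  ⇒  q = 9/10.

q = 9/10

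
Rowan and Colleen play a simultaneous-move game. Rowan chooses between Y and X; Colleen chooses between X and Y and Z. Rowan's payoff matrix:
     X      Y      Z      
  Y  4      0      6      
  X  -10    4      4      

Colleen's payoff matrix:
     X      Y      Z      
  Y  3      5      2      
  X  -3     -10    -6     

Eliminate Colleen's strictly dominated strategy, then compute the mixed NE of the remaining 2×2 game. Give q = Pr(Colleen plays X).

q = 2/9

Colleen's strategy Z is strictly dominated by X: 3 > 2 and -3 > -6. Eliminate Z.
In a mixed equilibrium Rowan is indifferent between Y and X; this condition fixes q.
  Rowan's payoff from Y: q·4 + (1−q)·0 = 4q
  Rowan's payoff from X: q·(-10) + (1−q)·4 = -14q + 4
  4q = -14q + 4  ⇒  18q = 4  ⇒  q = 2/9.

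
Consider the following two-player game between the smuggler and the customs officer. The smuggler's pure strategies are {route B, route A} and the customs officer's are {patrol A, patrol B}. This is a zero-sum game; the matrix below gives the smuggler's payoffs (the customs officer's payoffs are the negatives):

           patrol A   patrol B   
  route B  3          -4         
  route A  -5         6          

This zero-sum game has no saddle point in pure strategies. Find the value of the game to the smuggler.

Set the smuggler's expected payoff from route B equal to that from route A:
  the smuggler's payoff to route B: q·3 + (1−q)·(-4) = 7q - 4
  the smuggler's payoff to route A: q·(-5) + (1−q)·6 = -11q + 6
  7q - 4 = -11q + 6  ⇒  18q = 10  ⇒  q = 5/9.
The value is the smuggler's expected payoff against this mix (using route B): (5/9)·3 + (4/9)·(-4) = -1/9.

v = -1/9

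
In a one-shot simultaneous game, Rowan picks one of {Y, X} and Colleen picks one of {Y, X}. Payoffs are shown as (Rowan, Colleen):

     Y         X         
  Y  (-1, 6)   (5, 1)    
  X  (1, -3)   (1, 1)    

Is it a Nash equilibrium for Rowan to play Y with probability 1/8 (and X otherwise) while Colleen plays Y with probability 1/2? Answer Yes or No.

Given Rowan's mix p = 1/8, Colleen's payoff from Y is -15/8 but from X is 1. Colleen strictly prefers X, so Colleen would not mix.
So the proposed profile is not a Nash equilibrium.

No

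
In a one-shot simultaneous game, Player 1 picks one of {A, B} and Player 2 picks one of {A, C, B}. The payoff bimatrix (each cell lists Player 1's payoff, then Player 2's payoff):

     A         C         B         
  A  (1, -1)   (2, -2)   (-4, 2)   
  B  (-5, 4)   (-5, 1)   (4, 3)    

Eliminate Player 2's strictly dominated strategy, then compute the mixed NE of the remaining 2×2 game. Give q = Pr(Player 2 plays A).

q = 4/7

Player 2's strategy C is strictly dominated by A: -1 > -2 and 4 > 1. Eliminate C.
Player 2's mix must leave Player 1 indifferent between A and B.
  Player 1's payoff from A: q·1 + (1−q)·(-4) = 5q - 4
  Player 1's payoff from B: q·(-5) + (1−q)·4 = -9q + 4
  5q - 4 = -9q + 4  ⇒  14q = 8  ⇒  q = 4/7.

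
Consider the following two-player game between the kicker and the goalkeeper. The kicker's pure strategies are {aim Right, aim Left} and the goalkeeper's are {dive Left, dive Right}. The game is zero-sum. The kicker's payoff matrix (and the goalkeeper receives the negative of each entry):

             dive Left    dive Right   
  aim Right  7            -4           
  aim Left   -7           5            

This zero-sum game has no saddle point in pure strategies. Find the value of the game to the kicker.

For the kicker to be willing to mix, the kicker must be indifferent between aim Right and aim Left, which pins down the goalkeeper's mix.
  the kicker's payoff from aim Right: q·7 + (1−q)·(-4) = 11q - 4
  the kicker's payoff from aim Left: q·(-7) + (1−q)·5 = -12q + 5
  11q - 4 = -12q + 5  ⇒  23q = 9  ⇒  q = 9/23.
The value is the kicker's expected payoff against this mix (using aim Right): (9/23)·7 + (14/23)·(-4) = 7/23.

v = 7/23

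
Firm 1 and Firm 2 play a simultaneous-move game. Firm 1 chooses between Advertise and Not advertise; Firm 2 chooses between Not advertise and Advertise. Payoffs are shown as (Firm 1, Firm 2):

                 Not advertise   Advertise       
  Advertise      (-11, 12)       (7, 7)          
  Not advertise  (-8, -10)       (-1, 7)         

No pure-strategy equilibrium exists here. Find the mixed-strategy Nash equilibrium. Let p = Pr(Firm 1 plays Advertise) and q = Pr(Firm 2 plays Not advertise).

p = 17/22, q = 8/11

Firm 2's indifference between Not advertise and Advertise determines Firm 1's mixing probability p:
  Firm 2's payoff from Not advertise: p·12 + (1−p)·(-10) = 22p - 10
  Firm 2's payoff from Advertise: p·7 + (1−p)·7 = 7
  22p - 10 = 7  ⇒  22p = 17  ⇒  p = 17/22.
In a mixed equilibrium Firm 1 is indifferent between Advertise and Not advertise; this condition fixes q.
  Firm 1's payoff from Advertise: q·(-11) + (1−q)·7 = -18q + 7
  Firm 1's payoff from Not advertise: q·(-8) + (1−q)·(-1) = -7q - 1
  -18q + 7 = -7q - 1  ⇒  -11q = -8  ⇒  q = 8/11.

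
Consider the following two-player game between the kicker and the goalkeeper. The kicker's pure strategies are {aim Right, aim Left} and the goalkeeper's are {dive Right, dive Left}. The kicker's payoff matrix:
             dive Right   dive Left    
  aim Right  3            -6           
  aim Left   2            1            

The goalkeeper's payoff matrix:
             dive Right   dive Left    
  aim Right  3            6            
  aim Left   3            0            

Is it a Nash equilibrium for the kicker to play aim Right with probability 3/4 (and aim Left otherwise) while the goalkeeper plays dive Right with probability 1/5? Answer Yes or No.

Given the kicker's mix p = 3/4, the goalkeeper's payoff from dive Right is 3 but from dive Left is 9/2. The goalkeeper strictly prefers dive Left, so the goalkeeper would not mix.
So the proposed profile is not a Nash equilibrium.

No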